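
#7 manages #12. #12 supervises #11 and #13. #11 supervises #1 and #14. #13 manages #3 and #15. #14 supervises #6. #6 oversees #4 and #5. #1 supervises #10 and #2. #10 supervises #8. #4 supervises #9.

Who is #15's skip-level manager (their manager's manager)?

#12

#15 reports to #13, and #13 reports to #12. So #15's skip-level manager is #12.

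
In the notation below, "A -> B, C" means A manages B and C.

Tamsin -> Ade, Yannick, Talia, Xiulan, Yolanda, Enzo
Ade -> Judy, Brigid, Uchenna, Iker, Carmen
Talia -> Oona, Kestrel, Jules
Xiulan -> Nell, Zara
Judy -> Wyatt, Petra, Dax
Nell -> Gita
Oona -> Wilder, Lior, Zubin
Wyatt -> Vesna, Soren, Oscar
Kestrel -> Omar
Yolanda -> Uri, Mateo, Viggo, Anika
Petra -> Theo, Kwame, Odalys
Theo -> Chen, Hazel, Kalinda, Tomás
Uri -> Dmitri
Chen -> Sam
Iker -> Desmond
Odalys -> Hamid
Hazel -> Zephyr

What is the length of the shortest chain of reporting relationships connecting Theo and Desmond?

Theo is 3 levels below Ade, and Desmond is 2 levels below Ade (their lowest common manager). The shortest path runs up from Theo to Ade and back down to Desmond: 3 + 2 = 5 links.

5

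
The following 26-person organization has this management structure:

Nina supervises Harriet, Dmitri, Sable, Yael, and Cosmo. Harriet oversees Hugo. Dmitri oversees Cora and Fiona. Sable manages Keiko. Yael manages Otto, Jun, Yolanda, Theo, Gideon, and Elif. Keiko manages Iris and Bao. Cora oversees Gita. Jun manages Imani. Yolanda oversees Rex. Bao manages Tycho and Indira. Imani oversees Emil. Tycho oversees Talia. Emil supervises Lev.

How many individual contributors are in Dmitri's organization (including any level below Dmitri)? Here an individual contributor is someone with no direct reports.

The people in Dmitri's organization with no one reporting to them are Fiona, Gita. That is 2.

2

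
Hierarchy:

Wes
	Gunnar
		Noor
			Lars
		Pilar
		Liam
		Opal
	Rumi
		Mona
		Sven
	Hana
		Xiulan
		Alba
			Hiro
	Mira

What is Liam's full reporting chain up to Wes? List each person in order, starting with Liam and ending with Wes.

Liam -> Gunnar -> Wes

Liam reports to Gunnar. Gunnar reports to Wes. Wes is at the top.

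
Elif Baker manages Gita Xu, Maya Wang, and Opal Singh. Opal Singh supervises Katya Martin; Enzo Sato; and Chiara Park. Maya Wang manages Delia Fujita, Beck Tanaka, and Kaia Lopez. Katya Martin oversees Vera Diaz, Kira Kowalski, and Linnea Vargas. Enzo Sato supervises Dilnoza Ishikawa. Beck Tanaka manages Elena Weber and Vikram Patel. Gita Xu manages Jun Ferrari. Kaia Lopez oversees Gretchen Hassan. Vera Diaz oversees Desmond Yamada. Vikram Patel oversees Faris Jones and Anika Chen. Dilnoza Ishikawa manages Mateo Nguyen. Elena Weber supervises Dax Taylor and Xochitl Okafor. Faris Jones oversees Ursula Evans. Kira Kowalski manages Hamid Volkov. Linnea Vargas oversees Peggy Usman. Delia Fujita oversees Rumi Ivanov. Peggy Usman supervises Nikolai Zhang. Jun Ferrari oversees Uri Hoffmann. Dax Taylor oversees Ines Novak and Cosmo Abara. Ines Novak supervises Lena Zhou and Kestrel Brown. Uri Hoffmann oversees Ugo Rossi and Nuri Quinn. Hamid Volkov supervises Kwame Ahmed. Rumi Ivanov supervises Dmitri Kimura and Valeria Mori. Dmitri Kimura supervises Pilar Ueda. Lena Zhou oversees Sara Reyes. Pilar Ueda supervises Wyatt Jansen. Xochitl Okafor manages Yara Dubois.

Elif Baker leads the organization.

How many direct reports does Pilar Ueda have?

Pilar Ueda directly manages Wyatt Jansen. That is 1 direct report.

1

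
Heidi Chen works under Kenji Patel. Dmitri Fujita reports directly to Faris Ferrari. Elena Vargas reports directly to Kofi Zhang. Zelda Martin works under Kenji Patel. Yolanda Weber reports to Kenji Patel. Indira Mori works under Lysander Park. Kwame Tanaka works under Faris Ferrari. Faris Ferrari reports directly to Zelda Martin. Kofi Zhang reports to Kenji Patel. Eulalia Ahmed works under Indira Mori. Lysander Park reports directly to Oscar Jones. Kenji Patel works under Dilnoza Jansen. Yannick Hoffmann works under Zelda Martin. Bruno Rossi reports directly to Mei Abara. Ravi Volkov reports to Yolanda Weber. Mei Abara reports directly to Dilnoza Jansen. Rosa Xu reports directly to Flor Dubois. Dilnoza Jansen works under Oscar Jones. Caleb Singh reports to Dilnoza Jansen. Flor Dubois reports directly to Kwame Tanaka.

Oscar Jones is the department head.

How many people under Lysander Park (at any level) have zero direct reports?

The only person in Lysander Park's organization with no one reporting to them is Eulalia Ahmed. That is 1.

1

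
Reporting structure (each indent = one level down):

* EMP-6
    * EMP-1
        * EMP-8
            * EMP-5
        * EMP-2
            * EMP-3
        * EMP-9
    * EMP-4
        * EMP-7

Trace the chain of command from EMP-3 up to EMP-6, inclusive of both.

EMP-3 -> EMP-2 -> EMP-1 -> EMP-6

EMP-3 reports to EMP-2. EMP-2 reports to EMP-1. EMP-1 reports to EMP-6. EMP-6 is at the top.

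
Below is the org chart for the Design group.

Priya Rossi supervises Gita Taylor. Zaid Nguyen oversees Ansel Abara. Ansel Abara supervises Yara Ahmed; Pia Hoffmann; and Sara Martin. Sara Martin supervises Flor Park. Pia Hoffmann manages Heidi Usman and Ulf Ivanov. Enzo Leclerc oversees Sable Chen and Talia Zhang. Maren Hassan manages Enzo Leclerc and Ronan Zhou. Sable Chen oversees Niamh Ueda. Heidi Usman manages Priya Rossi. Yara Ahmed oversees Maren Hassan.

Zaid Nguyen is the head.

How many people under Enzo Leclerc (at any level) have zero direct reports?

The people in Enzo Leclerc's organization with no one reporting to them are Niamh Ueda, Talia Zhang. That is 2.

2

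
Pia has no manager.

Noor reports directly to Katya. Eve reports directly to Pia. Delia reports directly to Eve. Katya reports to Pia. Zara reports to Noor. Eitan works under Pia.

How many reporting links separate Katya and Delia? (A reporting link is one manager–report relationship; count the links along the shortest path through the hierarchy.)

Katya is 1 level below Pia, and Delia is 2 levels below Pia (their lowest common manager). The shortest path runs up from Katya to Pia and back down to Delia: 1 + 2 = 3 links.

3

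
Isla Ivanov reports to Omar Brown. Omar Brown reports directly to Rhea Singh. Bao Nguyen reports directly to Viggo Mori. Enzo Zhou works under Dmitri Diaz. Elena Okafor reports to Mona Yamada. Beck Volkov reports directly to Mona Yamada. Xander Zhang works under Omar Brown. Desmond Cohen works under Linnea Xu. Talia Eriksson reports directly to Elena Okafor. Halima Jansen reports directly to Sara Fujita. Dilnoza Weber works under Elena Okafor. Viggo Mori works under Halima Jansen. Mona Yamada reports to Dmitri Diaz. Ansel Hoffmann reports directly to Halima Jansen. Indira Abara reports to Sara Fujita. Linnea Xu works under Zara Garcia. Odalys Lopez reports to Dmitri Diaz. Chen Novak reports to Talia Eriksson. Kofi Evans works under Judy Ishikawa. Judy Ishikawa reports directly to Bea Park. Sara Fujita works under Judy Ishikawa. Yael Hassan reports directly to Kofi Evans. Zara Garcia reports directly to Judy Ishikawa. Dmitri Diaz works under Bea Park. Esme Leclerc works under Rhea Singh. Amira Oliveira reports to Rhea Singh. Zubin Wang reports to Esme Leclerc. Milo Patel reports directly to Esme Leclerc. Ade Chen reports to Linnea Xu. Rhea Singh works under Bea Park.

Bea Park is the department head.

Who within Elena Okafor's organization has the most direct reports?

Direct-report counts within Elena Okafor's organization: Elena Okafor has 2; Talia Eriksson has 1. The largest is 2, held by Elena Okafor.

Elena Okafor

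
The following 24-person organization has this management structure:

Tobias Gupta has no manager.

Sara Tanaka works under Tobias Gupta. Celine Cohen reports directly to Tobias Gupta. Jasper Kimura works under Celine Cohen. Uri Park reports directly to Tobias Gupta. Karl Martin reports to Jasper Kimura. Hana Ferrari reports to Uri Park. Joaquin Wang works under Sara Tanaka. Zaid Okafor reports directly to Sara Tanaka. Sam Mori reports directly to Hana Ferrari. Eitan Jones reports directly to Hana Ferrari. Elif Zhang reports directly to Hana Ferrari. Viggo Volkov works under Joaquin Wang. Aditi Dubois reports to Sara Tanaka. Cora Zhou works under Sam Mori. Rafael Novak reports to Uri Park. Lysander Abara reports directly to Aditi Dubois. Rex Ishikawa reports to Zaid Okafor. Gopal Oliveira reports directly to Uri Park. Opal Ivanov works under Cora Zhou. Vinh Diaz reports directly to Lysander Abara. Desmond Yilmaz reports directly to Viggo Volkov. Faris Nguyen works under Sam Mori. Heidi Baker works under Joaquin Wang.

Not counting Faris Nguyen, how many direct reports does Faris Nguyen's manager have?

Faris Nguyen reports to Sam Mori. Sam Mori's other direct reports are Cora Zhou — 1 peer.

1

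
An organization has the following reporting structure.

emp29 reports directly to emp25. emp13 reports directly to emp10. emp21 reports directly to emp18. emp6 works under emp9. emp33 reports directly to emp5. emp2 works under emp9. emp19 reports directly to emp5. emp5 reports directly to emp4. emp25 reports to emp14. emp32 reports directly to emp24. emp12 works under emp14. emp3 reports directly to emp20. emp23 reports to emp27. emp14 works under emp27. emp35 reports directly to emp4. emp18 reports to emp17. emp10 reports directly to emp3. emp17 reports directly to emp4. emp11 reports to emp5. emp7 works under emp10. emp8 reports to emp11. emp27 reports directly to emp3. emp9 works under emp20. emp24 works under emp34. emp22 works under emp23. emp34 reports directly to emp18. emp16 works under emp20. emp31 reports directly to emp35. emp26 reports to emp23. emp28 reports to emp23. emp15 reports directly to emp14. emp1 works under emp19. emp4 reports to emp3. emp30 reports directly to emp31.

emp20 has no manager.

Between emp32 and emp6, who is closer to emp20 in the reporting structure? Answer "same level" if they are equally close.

emp32 is 7 levels below emp20; emp6 is 2. emp6 is higher.

emp6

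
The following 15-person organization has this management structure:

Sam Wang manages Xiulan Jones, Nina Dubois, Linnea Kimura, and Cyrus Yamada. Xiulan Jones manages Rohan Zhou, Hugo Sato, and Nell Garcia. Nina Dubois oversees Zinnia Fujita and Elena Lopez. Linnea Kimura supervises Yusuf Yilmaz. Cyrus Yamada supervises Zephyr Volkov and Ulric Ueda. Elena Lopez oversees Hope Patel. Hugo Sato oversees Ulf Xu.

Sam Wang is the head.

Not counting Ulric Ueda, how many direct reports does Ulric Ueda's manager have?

1

Ulric Ueda reports to Cyrus Yamada. Cyrus Yamada's other direct reports are Zephyr Volkov — 1 peer.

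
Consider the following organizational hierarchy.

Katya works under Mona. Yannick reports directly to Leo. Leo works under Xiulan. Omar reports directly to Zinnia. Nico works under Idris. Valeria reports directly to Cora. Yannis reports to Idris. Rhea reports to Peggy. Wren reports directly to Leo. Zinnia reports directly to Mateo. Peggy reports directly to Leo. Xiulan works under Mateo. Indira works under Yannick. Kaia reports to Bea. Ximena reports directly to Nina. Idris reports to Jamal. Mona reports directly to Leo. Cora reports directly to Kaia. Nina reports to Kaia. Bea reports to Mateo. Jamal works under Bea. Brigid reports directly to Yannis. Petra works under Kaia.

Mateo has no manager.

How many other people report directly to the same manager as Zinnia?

Zinnia reports to Mateo. Mateo's other direct reports are Bea, Xiulan — 2 peers.

2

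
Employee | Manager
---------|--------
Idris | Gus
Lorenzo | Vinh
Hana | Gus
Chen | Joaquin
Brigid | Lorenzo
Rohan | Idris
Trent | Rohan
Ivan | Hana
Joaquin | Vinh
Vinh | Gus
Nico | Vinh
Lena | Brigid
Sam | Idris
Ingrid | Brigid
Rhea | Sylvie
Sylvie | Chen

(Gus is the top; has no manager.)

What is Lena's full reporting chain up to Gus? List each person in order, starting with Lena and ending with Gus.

Lena reports to Brigid. Brigid reports to Lorenzo. Lorenzo reports to Vinh. Vinh reports to Gus. Gus is at the top.

Lena -> Brigid -> Lorenzo -> Vinh -> Gus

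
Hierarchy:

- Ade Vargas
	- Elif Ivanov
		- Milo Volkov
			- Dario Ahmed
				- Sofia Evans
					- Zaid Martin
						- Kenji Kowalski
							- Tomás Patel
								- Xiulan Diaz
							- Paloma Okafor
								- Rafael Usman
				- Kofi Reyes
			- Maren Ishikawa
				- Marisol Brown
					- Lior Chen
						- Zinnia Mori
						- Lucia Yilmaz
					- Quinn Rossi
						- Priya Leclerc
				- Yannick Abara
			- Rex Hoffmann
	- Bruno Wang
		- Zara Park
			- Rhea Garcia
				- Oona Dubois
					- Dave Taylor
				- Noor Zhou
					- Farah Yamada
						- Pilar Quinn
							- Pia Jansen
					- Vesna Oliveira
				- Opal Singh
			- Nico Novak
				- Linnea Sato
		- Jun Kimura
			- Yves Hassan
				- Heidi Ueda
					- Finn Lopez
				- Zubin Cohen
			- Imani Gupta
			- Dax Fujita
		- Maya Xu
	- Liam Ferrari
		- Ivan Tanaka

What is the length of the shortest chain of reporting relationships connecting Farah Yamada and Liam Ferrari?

Farah Yamada is 5 levels below Ade Vargas, and Liam Ferrari is 1 level below Ade Vargas (their lowest common manager). The shortest path runs up from Farah Yamada to Ade Vargas and back down to Liam Ferrari: 5 + 1 = 6 links.

6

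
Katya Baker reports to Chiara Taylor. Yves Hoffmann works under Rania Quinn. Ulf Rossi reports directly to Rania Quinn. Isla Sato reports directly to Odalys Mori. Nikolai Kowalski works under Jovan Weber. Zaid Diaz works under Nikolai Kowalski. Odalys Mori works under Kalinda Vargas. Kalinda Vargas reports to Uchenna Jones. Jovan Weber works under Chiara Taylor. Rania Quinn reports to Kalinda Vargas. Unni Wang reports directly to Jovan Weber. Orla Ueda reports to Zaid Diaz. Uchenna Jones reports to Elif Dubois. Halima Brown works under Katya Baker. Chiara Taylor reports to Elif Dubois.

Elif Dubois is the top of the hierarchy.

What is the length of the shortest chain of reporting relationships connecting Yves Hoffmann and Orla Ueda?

9

Yves Hoffmann is 4 levels below Elif Dubois, and Orla Ueda is 5 levels below Elif Dubois (their lowest common manager). The shortest path runs up from Yves Hoffmann to Elif Dubois and back down to Orla Ueda: 4 + 5 = 9 links.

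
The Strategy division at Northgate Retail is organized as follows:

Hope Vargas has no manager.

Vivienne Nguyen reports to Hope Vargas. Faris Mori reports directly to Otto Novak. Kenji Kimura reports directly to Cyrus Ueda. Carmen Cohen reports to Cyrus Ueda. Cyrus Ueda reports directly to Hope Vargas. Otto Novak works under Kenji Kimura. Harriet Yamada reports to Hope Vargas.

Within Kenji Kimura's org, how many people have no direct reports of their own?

The only person in Kenji Kimura's organization with no one reporting to them is Faris Mori. That is 1.

1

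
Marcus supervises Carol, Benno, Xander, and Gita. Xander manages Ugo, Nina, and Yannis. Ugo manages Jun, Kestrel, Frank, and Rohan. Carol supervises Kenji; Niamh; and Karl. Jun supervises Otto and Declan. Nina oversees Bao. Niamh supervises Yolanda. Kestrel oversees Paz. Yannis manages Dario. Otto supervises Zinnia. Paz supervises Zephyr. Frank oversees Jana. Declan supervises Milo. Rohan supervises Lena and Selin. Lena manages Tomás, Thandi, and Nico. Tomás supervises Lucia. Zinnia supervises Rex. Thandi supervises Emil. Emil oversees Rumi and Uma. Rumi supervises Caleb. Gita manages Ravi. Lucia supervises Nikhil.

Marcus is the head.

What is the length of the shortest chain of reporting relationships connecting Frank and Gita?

Frank is 3 levels below Marcus, and Gita is 1 level below Marcus (their lowest common manager). The shortest path runs up from Frank to Marcus and back down to Gita: 3 + 1 = 4 links.

4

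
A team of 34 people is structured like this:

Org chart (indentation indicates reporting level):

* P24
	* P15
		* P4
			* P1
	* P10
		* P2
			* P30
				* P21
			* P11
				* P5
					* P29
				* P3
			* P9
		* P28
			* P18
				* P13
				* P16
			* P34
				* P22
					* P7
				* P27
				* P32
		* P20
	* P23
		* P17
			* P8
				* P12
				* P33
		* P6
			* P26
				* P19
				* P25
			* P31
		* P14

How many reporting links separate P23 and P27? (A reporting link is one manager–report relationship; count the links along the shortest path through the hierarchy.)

5

P23 is 1 level below P24, and P27 is 4 levels below P24 (their lowest common manager). The shortest path runs up from P23 to P24 and back down to P27: 1 + 4 = 5 links.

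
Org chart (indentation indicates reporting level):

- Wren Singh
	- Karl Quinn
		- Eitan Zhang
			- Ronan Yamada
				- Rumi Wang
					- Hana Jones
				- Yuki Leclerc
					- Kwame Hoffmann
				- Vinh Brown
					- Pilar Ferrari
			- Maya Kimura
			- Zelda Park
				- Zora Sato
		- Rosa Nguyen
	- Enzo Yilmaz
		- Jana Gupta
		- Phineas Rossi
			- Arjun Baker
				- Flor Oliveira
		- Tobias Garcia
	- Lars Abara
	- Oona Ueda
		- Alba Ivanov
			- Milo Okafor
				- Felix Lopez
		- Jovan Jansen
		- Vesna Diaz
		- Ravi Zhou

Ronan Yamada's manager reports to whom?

Karl Quinn

Ronan Yamada reports to Eitan Zhang, and Eitan Zhang reports to Karl Quinn. So Ronan Yamada's skip-level manager is Karl Quinn.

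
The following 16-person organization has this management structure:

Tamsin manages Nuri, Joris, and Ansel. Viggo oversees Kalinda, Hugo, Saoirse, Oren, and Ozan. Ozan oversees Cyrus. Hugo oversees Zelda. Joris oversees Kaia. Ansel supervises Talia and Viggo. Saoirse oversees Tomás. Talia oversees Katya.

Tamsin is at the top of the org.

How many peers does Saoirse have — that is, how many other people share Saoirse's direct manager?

4

Saoirse reports to Viggo. Viggo's other direct reports are Hugo, Ozan, Kalinda, Oren — 4 peers.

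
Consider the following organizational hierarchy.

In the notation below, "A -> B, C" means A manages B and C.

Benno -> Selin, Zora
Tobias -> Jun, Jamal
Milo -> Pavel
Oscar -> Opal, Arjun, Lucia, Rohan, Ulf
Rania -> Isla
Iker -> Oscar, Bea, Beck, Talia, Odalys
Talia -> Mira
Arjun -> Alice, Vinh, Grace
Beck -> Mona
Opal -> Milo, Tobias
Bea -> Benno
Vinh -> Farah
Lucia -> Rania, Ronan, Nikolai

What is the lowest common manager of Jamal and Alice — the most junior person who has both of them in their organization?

Jamal's chain of managers is Tobias, Opal, Oscar, Iker. Alice's chain of managers is Arjun, Oscar, Iker. The first manager that appears in both chains is Oscar.

Oscar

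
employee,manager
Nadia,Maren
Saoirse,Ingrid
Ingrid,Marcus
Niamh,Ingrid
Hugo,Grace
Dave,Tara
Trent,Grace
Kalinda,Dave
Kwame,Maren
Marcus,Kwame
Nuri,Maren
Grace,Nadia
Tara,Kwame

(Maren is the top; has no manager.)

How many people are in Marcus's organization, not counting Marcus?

3

Marcus directly manages Ingrid. Under Ingrid: Niamh, Saoirse (2). That's 3 in total.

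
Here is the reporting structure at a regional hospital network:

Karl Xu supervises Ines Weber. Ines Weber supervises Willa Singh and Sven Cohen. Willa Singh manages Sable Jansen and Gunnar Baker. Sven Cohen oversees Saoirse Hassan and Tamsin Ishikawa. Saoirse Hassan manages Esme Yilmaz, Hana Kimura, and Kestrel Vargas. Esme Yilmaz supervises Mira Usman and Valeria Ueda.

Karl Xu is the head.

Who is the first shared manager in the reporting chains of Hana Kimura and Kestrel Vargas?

Hana Kimura's chain of managers is Saoirse Hassan, Sven Cohen, Ines Weber, Karl Xu. Kestrel Vargas's chain of managers is Saoirse Hassan, Sven Cohen, Ines Weber, Karl Xu. The first manager that appears in both chains is Saoirse Hassan.

Saoirse Hassan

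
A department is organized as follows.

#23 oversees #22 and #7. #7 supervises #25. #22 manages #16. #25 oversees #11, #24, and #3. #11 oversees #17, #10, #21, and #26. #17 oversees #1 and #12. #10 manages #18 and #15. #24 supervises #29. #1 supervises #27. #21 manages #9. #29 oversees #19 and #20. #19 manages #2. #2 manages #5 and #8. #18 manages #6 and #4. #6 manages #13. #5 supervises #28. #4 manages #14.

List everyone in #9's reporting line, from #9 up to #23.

#9 -> #21 -> #11 -> #25 -> #7 -> #23

#9 reports to #21. #21 reports to #11. #11 reports to #25. #25 reports to #7. #7 reports to #23. #23 is at the top.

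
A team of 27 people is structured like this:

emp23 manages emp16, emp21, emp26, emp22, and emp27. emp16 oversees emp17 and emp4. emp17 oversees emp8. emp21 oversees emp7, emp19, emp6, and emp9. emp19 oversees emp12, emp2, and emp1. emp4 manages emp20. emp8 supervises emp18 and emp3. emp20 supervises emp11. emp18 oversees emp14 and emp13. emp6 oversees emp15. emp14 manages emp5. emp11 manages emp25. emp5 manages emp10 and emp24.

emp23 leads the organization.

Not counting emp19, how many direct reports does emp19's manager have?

3

emp19 reports to emp21. emp21's other direct reports are emp7, emp6, emp9 — 3 peers.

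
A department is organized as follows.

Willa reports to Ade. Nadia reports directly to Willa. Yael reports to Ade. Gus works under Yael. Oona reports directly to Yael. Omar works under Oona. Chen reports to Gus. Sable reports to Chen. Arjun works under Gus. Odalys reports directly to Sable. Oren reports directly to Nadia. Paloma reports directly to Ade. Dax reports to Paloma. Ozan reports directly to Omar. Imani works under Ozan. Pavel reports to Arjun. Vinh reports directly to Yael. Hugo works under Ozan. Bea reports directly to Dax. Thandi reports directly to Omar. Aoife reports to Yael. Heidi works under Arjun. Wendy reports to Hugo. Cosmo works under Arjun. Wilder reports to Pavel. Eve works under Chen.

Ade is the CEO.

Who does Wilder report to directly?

Wilder reports directly to Pavel.

Pavel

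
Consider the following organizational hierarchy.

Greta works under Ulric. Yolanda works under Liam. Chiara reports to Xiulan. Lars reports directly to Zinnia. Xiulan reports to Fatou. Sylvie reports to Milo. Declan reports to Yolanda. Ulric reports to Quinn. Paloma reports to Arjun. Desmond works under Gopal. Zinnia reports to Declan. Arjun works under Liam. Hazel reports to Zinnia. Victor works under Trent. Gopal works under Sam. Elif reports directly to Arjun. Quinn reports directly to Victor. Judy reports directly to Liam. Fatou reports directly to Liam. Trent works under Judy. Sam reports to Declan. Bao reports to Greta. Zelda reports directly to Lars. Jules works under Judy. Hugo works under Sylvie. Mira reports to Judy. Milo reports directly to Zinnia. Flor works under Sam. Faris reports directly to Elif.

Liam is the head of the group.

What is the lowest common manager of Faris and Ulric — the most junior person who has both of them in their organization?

Faris's chain of managers is Elif, Arjun, Liam. Ulric's chain of managers is Quinn, Victor, Trent, Judy, Liam. The first manager that appears in both chains is Liam.

Liam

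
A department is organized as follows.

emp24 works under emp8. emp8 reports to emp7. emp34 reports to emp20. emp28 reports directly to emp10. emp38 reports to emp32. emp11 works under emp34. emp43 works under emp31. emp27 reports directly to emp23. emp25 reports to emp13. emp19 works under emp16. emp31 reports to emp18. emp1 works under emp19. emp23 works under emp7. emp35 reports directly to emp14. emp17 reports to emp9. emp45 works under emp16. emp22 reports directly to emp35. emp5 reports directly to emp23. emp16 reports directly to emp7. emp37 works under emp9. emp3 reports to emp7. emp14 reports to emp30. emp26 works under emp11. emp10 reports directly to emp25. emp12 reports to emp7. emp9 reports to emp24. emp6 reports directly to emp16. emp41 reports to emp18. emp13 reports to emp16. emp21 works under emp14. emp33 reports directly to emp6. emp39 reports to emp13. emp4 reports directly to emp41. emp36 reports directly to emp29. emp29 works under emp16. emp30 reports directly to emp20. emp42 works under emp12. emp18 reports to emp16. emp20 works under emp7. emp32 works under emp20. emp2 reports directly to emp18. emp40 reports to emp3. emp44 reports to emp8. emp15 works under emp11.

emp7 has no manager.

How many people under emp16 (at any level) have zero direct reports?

The people in emp16's organization with no one reporting to them are emp33, emp36, emp45, emp1, emp39, emp28, emp2, emp43, emp4. That is 9.

9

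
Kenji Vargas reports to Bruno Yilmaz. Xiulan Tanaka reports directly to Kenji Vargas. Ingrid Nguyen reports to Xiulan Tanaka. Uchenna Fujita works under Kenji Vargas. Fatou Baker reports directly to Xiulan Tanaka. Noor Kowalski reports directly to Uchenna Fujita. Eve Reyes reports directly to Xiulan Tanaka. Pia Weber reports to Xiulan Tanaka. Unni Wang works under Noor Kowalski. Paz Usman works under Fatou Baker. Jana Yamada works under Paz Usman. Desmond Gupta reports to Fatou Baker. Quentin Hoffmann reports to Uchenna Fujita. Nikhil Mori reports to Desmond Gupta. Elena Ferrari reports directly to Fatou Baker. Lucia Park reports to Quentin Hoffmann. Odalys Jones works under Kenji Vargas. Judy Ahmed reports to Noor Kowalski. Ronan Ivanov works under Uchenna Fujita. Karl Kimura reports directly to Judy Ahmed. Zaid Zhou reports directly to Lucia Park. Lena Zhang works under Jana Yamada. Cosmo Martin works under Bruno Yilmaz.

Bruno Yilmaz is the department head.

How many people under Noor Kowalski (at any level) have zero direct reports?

2

The people in Noor Kowalski's organization with no one reporting to them are Karl Kimura, Unni Wang. That is 2.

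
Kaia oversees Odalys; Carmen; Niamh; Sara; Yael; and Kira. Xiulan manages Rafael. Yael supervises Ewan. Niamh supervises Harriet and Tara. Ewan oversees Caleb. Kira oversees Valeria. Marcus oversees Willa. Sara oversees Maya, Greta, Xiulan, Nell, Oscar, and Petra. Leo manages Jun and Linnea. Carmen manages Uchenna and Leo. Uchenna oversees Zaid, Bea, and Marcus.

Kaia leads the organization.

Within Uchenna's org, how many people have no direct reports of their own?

3

The people in Uchenna's organization with no one reporting to them are Willa, Zaid, Bea. That is 3.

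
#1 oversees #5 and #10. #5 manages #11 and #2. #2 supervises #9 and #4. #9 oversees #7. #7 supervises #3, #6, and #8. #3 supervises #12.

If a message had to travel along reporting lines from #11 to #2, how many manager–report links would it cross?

2

#11 is 1 level below #5, and #2 is 1 level below #5 (their lowest common manager). The shortest path runs up from #11 to #5 and back down to #2: 1 + 1 = 2 links.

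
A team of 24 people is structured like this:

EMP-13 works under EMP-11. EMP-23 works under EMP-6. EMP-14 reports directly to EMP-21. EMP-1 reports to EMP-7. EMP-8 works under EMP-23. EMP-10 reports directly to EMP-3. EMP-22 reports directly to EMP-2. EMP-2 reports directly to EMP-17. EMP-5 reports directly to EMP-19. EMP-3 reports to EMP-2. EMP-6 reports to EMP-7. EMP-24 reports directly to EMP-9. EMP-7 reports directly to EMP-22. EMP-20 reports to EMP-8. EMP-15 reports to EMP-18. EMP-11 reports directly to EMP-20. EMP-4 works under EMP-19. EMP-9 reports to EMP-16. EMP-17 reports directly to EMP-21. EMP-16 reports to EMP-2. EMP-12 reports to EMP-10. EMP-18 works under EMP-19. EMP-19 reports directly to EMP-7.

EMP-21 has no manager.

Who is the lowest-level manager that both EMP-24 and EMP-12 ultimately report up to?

EMP-2

EMP-24's chain of managers is EMP-9, EMP-16, EMP-2, EMP-17, EMP-21. EMP-12's chain of managers is EMP-10, EMP-3, EMP-2, EMP-17, EMP-21. The first manager that appears in both chains is EMP-2.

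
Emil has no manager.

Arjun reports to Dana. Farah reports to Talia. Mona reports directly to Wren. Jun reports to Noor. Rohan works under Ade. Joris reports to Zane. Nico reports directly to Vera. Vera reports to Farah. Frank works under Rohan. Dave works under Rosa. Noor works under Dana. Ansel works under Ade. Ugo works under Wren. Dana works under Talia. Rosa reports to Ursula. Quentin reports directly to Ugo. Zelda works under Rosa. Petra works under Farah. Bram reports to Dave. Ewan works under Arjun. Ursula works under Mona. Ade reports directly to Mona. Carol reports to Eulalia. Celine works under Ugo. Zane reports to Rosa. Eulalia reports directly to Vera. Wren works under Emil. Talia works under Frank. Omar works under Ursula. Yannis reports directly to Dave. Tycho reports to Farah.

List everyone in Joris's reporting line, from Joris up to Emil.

Joris -> Zane -> Rosa -> Ursula -> Mona -> Wren -> Emil

Joris reports to Zane. Zane reports to Rosa. Rosa reports to Ursula. Ursula reports to Mona. Mona reports to Wren. Wren reports to Emil. Emil is at the top.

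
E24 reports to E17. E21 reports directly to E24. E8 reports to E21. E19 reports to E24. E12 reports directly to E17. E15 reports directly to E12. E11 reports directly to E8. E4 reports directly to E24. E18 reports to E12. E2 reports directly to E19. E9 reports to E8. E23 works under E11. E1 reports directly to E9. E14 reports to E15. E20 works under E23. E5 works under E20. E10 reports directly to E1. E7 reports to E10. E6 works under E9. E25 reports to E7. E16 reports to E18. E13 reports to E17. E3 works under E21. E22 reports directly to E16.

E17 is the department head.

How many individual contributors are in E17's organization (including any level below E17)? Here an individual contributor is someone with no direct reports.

9

The people in E17's organization with no one reporting to them are E13, E22, E14, E4, E2, E3, E6, E25, E5. That is 9.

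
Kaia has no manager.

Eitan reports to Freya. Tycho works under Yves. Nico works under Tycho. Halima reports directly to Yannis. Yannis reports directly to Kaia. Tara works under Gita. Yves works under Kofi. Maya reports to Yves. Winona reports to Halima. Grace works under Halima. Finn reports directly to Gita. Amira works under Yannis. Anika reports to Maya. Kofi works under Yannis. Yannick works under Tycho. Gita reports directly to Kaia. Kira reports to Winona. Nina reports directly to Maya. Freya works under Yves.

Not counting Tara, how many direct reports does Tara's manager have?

Tara reports to Gita. Gita's other direct reports are Finn — 1 peer.

1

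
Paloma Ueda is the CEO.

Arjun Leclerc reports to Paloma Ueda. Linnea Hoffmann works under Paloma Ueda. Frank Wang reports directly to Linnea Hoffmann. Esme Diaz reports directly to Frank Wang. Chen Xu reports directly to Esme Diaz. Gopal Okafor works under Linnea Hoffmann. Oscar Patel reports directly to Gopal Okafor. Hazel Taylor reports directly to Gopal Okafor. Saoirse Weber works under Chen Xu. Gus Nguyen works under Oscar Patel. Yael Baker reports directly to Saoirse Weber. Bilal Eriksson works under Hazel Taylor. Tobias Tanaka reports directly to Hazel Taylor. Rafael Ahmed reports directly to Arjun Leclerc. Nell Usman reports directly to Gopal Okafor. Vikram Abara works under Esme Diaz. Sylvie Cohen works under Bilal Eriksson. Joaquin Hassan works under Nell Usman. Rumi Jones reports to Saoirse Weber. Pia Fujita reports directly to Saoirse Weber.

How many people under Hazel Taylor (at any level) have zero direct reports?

2

The people in Hazel Taylor's organization with no one reporting to them are Tobias Tanaka, Sylvie Cohen. That is 2.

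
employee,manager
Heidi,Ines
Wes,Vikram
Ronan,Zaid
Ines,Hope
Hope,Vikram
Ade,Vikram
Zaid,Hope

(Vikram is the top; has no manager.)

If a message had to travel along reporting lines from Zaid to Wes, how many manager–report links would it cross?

Zaid is 2 levels below Vikram, and Wes is 1 level below Vikram (their lowest common manager). The shortest path runs up from Zaid to Vikram and back down to Wes: 2 + 1 = 3 links.

3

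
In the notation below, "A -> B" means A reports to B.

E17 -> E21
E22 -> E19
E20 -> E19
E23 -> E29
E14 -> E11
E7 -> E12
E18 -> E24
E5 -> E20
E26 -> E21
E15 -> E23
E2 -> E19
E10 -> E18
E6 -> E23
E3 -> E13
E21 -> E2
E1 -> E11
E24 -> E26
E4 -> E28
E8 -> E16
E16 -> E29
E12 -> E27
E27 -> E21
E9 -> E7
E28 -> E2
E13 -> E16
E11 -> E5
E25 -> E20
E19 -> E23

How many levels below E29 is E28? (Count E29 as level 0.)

4

Chain from E28 up to E29: E28 → E2 → E19 → E23 → E29. That is 4 steps up, so E28 is 4 levels below E29.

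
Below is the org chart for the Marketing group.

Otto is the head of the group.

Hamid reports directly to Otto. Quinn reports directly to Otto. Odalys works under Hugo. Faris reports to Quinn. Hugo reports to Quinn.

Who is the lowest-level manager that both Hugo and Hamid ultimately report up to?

Hugo's chain of managers is Quinn, Otto. Hamid's chain of managers is Otto. The first manager that appears in both chains is Otto.

Otto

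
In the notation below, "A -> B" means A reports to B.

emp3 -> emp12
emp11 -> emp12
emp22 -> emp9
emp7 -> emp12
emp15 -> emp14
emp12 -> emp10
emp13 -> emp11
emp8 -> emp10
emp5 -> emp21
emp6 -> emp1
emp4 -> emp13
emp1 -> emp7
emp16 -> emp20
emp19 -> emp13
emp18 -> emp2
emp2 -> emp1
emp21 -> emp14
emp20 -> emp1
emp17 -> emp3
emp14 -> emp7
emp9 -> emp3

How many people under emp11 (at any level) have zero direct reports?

2

The people in emp11's organization with no one reporting to them are emp19, emp4. That is 2.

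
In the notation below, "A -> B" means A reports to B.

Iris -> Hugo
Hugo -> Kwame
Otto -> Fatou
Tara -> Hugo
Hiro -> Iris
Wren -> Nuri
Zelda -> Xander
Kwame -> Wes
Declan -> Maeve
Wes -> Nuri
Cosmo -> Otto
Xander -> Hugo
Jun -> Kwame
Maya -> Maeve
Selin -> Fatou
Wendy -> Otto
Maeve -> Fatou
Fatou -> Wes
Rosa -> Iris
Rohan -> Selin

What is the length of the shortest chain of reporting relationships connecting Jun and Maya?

Jun is 2 levels below Wes, and Maya is 3 levels below Wes (their lowest common manager). The shortest path runs up from Jun to Wes and back down to Maya: 2 + 3 = 5 links.

5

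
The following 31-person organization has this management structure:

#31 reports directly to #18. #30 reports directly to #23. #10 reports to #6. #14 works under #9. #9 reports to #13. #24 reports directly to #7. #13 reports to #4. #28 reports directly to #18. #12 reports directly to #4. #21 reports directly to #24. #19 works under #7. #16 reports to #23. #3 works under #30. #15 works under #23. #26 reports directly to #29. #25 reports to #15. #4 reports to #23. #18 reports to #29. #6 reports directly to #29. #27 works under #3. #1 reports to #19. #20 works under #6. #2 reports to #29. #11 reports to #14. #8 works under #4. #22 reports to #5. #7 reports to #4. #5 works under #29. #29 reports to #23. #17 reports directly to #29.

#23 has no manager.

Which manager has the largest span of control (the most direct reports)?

#29

Direct-report counts: #23 has 5; #30 has 1; #3 has 1; #4 has 4; #7 has 2; #19 has 1; #24 has 1; #13 has 1; #9 has 1; #14 has 1; #15 has 1; #29 has 6; #6 has 2; #18 has 2; #5 has 1. The largest is 6, held by #29.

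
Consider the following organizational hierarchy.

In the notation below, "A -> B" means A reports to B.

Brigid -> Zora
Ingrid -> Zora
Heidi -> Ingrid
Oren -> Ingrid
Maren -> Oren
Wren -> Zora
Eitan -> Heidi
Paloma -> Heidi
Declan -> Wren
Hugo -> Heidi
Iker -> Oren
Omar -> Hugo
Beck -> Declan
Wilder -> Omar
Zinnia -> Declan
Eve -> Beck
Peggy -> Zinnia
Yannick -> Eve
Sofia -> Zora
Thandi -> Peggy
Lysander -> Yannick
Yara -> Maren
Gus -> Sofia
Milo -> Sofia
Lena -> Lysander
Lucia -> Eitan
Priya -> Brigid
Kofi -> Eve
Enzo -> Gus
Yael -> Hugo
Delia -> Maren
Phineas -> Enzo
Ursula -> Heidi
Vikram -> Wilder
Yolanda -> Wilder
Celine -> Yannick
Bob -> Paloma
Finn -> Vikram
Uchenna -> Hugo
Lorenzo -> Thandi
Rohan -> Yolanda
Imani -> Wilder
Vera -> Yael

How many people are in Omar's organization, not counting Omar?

Omar directly manages Wilder. Under Wilder: Imani, Yolanda, Rohan, Vikram, Finn (5). That's 6 in total.

6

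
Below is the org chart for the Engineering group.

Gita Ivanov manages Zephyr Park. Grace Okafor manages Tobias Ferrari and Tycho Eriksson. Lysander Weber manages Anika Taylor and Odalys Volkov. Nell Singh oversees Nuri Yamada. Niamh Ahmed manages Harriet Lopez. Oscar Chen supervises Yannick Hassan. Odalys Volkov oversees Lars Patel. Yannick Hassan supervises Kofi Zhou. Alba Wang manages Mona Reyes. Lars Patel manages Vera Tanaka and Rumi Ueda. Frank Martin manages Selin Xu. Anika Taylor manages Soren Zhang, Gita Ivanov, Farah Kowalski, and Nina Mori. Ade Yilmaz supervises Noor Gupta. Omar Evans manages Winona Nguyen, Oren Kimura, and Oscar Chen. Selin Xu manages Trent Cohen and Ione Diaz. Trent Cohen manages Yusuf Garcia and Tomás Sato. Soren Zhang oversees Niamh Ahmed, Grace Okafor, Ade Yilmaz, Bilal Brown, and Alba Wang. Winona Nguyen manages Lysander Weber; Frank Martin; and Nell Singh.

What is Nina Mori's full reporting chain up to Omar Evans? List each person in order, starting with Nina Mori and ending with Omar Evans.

Nina Mori -> Anika Taylor -> Lysander Weber -> Winona Nguyen -> Omar Evans

Nina Mori reports to Anika Taylor. Anika Taylor reports to Lysander Weber. Lysander Weber reports to Winona Nguyen. Winona Nguyen reports to Omar Evans. Omar Evans is at the top.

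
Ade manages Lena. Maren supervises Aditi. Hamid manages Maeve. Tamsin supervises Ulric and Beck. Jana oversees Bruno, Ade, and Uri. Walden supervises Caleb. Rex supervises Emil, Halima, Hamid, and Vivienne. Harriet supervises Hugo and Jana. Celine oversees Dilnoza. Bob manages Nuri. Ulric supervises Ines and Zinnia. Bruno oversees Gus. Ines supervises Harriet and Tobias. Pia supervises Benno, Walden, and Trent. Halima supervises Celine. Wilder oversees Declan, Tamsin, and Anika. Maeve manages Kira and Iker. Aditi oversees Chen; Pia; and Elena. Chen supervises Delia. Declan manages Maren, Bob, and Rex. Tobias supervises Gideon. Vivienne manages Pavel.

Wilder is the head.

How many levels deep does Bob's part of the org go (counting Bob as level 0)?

1

The longest chain under Bob runs Bob → Nuri, which is 1 level below Bob.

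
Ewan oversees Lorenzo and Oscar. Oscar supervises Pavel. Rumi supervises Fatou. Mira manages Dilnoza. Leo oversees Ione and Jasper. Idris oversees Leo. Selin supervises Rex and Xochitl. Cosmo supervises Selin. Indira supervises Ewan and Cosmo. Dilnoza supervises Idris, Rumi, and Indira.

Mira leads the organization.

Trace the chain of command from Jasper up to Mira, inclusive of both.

Jasper reports to Leo. Leo reports to Idris. Idris reports to Dilnoza. Dilnoza reports to Mira. Mira is at the top.

Jasper -> Leo -> Idris -> Dilnoza -> Mira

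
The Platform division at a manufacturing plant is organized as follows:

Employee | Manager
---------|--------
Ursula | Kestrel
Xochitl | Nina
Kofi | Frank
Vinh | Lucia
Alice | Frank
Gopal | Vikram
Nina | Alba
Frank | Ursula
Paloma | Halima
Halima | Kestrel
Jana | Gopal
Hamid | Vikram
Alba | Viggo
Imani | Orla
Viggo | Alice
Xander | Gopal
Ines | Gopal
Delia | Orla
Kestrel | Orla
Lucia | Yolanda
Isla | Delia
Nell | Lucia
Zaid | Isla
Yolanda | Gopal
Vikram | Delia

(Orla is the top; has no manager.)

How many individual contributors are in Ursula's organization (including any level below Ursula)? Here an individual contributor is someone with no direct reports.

2

The people in Ursula's organization with no one reporting to them are Kofi, Xochitl. That is 2.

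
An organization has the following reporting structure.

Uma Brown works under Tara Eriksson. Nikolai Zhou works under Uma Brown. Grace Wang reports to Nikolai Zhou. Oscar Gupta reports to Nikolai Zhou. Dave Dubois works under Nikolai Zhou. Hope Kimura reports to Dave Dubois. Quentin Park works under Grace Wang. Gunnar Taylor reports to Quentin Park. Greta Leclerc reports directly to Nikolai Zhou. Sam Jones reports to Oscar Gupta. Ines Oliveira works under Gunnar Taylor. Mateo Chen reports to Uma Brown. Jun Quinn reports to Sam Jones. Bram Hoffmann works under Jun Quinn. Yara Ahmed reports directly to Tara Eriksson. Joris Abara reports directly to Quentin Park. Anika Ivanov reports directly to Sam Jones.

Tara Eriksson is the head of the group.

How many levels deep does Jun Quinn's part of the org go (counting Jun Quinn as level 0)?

The longest chain under Jun Quinn runs Jun Quinn → Bram Hoffmann, which is 1 level below Jun Quinn.

1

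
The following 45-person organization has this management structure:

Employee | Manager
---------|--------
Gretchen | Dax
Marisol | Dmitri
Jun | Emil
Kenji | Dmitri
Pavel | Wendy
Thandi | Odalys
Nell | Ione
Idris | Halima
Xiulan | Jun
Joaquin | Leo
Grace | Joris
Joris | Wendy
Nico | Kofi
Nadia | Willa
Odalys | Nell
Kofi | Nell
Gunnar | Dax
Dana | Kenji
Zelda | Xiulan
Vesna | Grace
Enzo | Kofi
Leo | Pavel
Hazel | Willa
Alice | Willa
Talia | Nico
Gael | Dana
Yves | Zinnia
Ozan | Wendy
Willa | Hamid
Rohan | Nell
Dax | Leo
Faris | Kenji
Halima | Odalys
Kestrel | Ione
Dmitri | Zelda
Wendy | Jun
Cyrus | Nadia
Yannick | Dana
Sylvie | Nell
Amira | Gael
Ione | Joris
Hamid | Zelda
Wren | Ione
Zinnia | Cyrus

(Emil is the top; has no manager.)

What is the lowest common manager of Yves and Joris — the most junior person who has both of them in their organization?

Jun

Yves's chain of managers is Zinnia, Cyrus, Nadia, Willa, Hamid, Zelda, Xiulan, Jun, Emil. Joris's chain of managers is Wendy, Jun, Emil. The first manager that appears in both chains is Jun.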